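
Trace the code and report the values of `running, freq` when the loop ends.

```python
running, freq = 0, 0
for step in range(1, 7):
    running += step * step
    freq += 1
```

Let's trace through this code step by step.

Initialize: running = 0
Initialize: freq = 0
Entering loop: for step in range(1, 7):
After iteration 1: step = 1, running = 1, freq = 1
After iteration 2: step = 2, running = 5, freq = 2
After iteration 3: step = 3, running = 14, freq = 3
After iteration 4: step = 4, running = 30, freq = 4
After iteration 5: step = 5, running = 55, freq = 5
After iteration 6: step = 6, running = 91, freq = 6
Loop ends.

Final answer: 91, 6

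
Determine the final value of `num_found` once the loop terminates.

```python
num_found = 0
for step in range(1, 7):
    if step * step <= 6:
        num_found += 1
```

Let's trace through this code step by step.

Initialize: num_found = 0
Entering loop: for step in range(1, 7):
After iteration 1: step = 1, num_found = 1
After iteration 2: step = 2, num_found = 2
After iteration 3: step = 3, num_found = 2
After iteration 4: step = 4, num_found = 2
After iteration 5: step = 5, num_found = 2
After iteration 6: step = 6, num_found = 2
Loop ends.

Final answer: 2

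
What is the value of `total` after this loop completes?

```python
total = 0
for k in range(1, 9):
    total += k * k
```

Let's trace through this code step by step.

Initialize: total = 0
Entering loop: for k in range(1, 9):
After iteration 1: k = 1, total = 1
After iteration 2: k = 2, total = 5
After iteration 3: k = 3, total = 14
After iteration 4: k = 4, total = 30
After iteration 5: k = 5, total = 55
After iteration 6: k = 6, total = 91
After iteration 7: k = 7, total = 140
After iteration 8: k = 8, total = 204
Loop ends.

Final answer: 204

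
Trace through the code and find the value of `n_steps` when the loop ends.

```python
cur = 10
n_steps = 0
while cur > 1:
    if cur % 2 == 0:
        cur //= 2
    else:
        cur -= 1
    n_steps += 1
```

Let's trace through this code step by step.

Initialize: cur = 10
Initialize: n_steps = 0
Entering loop: while cur > 1:
After iteration 1: cur = 5, n_steps = 1
After iteration 2: cur = 4, n_steps = 2
After iteration 3: cur = 2, n_steps = 3
After iteration 4: cur = 1, n_steps = 4
Loop ends.

Final answer: 4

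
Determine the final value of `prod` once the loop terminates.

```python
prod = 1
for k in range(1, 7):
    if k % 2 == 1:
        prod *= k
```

Let's trace through this code step by step.

Initialize: prod = 1
Entering loop: for k in range(1, 7):
After iteration 1: k = 1, prod = 1
After iteration 2: k = 2, prod = 1
After iteration 3: k = 3, prod = 3
After iteration 4: k = 4, prod = 3
After iteration 5: k = 5, prod = 15
After iteration 6: k = 6, prod = 15
Loop ends.

Final answer: 15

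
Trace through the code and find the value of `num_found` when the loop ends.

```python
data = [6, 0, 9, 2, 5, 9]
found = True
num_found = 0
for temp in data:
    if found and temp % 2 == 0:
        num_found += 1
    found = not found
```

Let's trace through this code step by step.

Initialize: data = [6, 0, 9, 2, 5, 9]
Initialize: found = True
Initialize: num_found = 0
Entering loop: for temp in data:
After iteration 1: temp = 6, found = False, num_found = 1
After iteration 2: temp = 0, found = True, num_found = 1
After iteration 3: temp = 9, found = False, num_found = 1
After iteration 4: temp = 2, found = True, num_found = 1
After iteration 5: temp = 5, found = False, num_found = 1
After iteration 6: temp = 9, found = True, num_found = 1
Loop ends.

Final answer: 1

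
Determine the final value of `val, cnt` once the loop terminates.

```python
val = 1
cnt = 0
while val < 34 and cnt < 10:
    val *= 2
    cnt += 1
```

Let's trace through this code step by step.

Initialize: val = 1
Initialize: cnt = 0
Entering loop: while val < 34 and cnt < 10:
After iteration 1: val = 2, cnt = 1
After iteration 2: val = 4, cnt = 2
After iteration 3: val = 8, cnt = 3
After iteration 4: val = 16, cnt = 4
After iteration 5: val = 32, cnt = 5
After iteration 6: val = 64, cnt = 6
Loop ends.

Final answer: 64, 6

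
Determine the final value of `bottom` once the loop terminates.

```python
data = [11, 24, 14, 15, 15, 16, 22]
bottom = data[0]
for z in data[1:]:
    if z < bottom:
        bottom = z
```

Let's trace through this code step by step.

Initialize: data = [11, 24, 14, 15, 15, 16, 22]
Initialize: bottom = 11
Entering loop: for z in data[1:]:
After iteration 1: z = 24, bottom = 11
After iteration 2: z = 14, bottom = 11
After iteration 3: z = 15, bottom = 11
After iteration 4: z = 15, bottom = 11
After iteration 5: z = 16, bottom = 11
After iteration 6: z = 22, bottom = 11
Loop ends.

Final answer: 11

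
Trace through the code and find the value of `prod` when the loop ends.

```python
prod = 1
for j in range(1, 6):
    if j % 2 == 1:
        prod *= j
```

Let's trace through this code step by step.

Initialize: prod = 1
Entering loop: for j in range(1, 6):
After iteration 1: j = 1, prod = 1
After iteration 2: j = 2, prod = 1
After iteration 3: j = 3, prod = 3
After iteration 4: j = 4, prod = 3
After iteration 5: j = 5, prod = 15
Loop ends.

Final answer: 15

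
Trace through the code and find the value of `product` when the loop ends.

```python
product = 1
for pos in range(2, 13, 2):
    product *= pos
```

Let's trace through this code step by step.

Initialize: product = 1
Entering loop: for pos in range(2, 13, 2):
After iteration 1: pos = 2, product = 2
After iteration 2: pos = 4, product = 8
After iteration 3: pos = 6, product = 48
After iteration 4: pos = 8, product = 384
After iteration 5: pos = 10, product = 3840
After iteration 6: pos = 12, product = 46080
Loop ends.

Final answer: 46080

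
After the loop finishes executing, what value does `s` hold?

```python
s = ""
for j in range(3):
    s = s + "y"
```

Let's trace through this code step by step.

Initialize: s = ''
Entering loop: for j in range(3):
After iteration 1: j = 0, s = 'y'
After iteration 2: j = 1, s = 'yy'
After iteration 3: j = 2, s = 'yyy'
Loop ends.

Final answer: 'yyy'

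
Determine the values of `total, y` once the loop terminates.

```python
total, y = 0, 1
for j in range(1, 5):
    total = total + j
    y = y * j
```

Let's trace through this code step by step.

Initialize: total = 0
Initialize: y = 1
Entering loop: for j in range(1, 5):
After iteration 1: j = 1, total = 1, y = 1
After iteration 2: j = 2, total = 3, y = 2
After iteration 3: j = 3, total = 6, y = 6
After iteration 4: j = 4, total = 10, y = 24
Loop ends.

Final answer: 10, 24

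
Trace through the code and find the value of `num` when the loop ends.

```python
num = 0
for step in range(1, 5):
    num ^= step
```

Let's trace through this code step by step.

Initialize: num = 0
Entering loop: for step in range(1, 5):
After iteration 1: step = 1, num = 1
After iteration 2: step = 2, num = 3
After iteration 3: step = 3, num = 0
After iteration 4: step = 4, num = 4
Loop ends.

Final answer: 4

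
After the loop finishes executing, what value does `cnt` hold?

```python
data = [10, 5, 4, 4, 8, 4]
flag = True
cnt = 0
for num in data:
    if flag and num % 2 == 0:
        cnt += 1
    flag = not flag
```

Let's trace through this code step by step.

Initialize: data = [10, 5, 4, 4, 8, 4]
Initialize: flag = True
Initialize: cnt = 0
Entering loop: for num in data:
After iteration 1: num = 10, flag = False, cnt = 1
After iteration 2: num = 5, flag = True, cnt = 1
After iteration 3: num = 4, flag = False, cnt = 2
After iteration 4: num = 4, flag = True, cnt = 2
After iteration 5: num = 8, flag = False, cnt = 3
After iteration 6: num = 4, flag = True, cnt = 3
Loop ends.

Final answer: 3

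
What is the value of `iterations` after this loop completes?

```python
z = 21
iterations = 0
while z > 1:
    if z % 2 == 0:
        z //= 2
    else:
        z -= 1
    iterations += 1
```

Let's trace through this code step by step.

Initialize: z = 21
Initialize: iterations = 0
Entering loop: while z > 1:
After iteration 1: z = 20, iterations = 1
After iteration 2: z = 10, iterations = 2
After iteration 3: z = 5, iterations = 3
After iteration 4: z = 4, iterations = 4
After iteration 5: z = 2, iterations = 5
After iteration 6: z = 1, iterations = 6
Loop ends.

Final answer: 6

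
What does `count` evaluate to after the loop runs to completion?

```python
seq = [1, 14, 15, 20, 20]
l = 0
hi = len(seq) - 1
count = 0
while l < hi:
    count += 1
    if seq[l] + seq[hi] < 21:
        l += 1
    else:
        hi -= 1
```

Let's trace through this code step by step.

Initialize: seq = [1, 14, 15, 20, 20]
Initialize: l = 0
Initialize: hi = 4
Initialize: count = 0
Entering loop: while l < hi:
After iteration 1: l = 0, hi = 3, count = 1
After iteration 2: l = 0, hi = 2, count = 2
After iteration 3: l = 1, hi = 2, count = 3
After iteration 4: l = 1, hi = 1, count = 4
Loop ends.

Final answer: 4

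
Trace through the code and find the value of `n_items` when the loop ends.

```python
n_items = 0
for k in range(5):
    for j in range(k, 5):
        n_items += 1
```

Let's trace through this code step by step.

Initialize: n_items = 0
Entering loop: for k in range(5):
After iteration 1: k = 0, n_items = 5
After iteration 2: k = 1, n_items = 9
After iteration 3: k = 2, n_items = 12
After iteration 4: k = 3, n_items = 14
After iteration 5: k = 4, n_items = 15
Loop ends.

Final answer: 15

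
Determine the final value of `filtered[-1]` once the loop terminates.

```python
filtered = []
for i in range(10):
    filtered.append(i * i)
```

Let's trace through this code step by step.

Initialize: filtered = []
Entering loop: for i in range(10):
After iteration 1: i = 0, filtered = [0]
After iteration 2: i = 1, filtered = [0, 1]
After iteration 3: i = 2, filtered = [0, 1, 4]
After iteration 4: i = 3, filtered = [0, 1, 4, 9]
After iteration 5: i = 4, filtered = [0, 1, 4, 9, 16]
After iteration 6: i = 5, filtered = [0, 1, 4, 9, 16, 25]
After iteration 7: i = 6, filtered = [0, 1, 4, 9, 16, 25, 36]
After iteration 8: i = 7, filtered = [0, 1, 4, 9, 16, 25, 36, 49]
After iteration 9: i = 8, filtered = [0, 1, 4, 9, 16, 25, 36, 49, 64]
After iteration 10: i = 9, filtered = [0, 1, 4, 9, 16, 25, 36, 49, 64, 81]
Loop ends.
filtered[-1] = 81

Final answer: 81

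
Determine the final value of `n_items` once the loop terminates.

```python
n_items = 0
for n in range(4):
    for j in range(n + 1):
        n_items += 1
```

Let's trace through this code step by step.

Initialize: n_items = 0
Entering loop: for n in range(4):
After iteration 1: n = 0, n_items = 1, j = 0
After iteration 2: n = 1, n_items = 3, j = 1
After iteration 3: n = 2, n_items = 6, j = 2
After iteration 4: n = 3, n_items = 10, j = 3
Loop ends.

Final answer: 10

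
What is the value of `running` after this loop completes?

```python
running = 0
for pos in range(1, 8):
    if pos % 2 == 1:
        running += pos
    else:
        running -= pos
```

Let's trace through this code step by step.

Initialize: running = 0
Entering loop: for pos in range(1, 8):
After iteration 1: pos = 1, running = 1
After iteration 2: pos = 2, running = -1
After iteration 3: pos = 3, running = 2
After iteration 4: pos = 4, running = -2
After iteration 5: pos = 5, running = 3
After iteration 6: pos = 6, running = -3
After iteration 7: pos = 7, running = 4
Loop ends.

Final answer: 4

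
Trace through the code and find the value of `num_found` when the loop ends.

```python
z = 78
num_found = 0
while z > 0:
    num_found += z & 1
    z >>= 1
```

Let's trace through this code step by step.

Initialize: z = 78
Initialize: num_found = 0
Entering loop: while z > 0:
After iteration 1: z = 39, num_found = 0
After iteration 2: z = 19, num_found = 1
After iteration 3: z = 9, num_found = 2
After iteration 4: z = 4, num_found = 3
After iteration 5: z = 2, num_found = 3
After iteration 6: z = 1, num_found = 3
After iteration 7: z = 0, num_found = 4
Loop ends.

Final answer: 4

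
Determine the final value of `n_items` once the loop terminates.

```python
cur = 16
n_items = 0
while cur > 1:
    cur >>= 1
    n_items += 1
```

Let's trace through this code step by step.

Initialize: cur = 16
Initialize: n_items = 0
Entering loop: while cur > 1:
After iteration 1: cur = 8, n_items = 1
After iteration 2: cur = 4, n_items = 2
After iteration 3: cur = 2, n_items = 3
After iteration 4: cur = 1, n_items = 4
Loop ends.

Final answer: 4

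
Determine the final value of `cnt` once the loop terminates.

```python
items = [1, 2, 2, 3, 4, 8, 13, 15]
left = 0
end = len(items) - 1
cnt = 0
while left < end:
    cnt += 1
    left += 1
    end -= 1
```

Let's trace through this code step by step.

Initialize: items = [1, 2, 2, 3, 4, 8, 13, 15]
Initialize: left = 0
Initialize: end = 7
Initialize: cnt = 0
Entering loop: while left < end:
After iteration 1: left = 1, end = 6, cnt = 1
After iteration 2: left = 2, end = 5, cnt = 2
After iteration 3: left = 3, end = 4, cnt = 3
After iteration 4: left = 4, end = 3, cnt = 4
Loop ends.

Final answer: 4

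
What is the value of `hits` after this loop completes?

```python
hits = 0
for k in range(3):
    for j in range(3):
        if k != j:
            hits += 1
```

Let's trace through this code step by step.

Initialize: hits = 0
Entering loop: for k in range(3):
After iteration 1: k = 0, hits = 2
After iteration 2: k = 1, hits = 4
After iteration 3: k = 2, hits = 6
Loop ends.

Final answer: 6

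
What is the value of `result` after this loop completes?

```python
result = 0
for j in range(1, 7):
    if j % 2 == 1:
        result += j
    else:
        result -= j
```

Let's trace through this code step by step.

Initialize: result = 0
Entering loop: for j in range(1, 7):
After iteration 1: j = 1, result = 1
After iteration 2: j = 2, result = -1
After iteration 3: j = 3, result = 2
After iteration 4: j = 4, result = -2
After iteration 5: j = 5, result = 3
After iteration 6: j = 6, result = -3
Loop ends.

Final answer: -3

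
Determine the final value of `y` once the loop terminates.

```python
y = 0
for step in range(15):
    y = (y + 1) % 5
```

Let's trace through this code step by step.

Initialize: y = 0
Entering loop: for step in range(15):
After iteration 1: step = 0, y = 1
After iteration 2: step = 1, y = 2
After iteration 3: step = 2, y = 3
After iteration 4: step = 3, y = 4
After iteration 5: step = 4, y = 0
After iteration 6: step = 5, y = 1
After iteration 7: step = 6, y = 2
After iteration 8: step = 7, y = 3
After iteration 9: step = 8, y = 4
After iteration 10: step = 9, y = 0
After iteration 11: step = 10, y = 1
After iteration 12: step = 11, y = 2
After iteration 13: step = 12, y = 3
After iteration 14: step = 13, y = 4
After iteration 15: step = 14, y = 0
Loop ends.

Final answer: 0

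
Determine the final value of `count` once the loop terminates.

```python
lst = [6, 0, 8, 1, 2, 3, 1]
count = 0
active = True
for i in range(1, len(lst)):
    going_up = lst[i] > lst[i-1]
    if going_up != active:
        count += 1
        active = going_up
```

Let's trace through this code step by step.

Initialize: lst = [6, 0, 8, 1, 2, 3, 1]
Initialize: count = 0
Initialize: active = True
Entering loop: for i in range(1, len(lst)):
After iteration 1: i = 1, count = 1, active = False, going_up = False
After iteration 2: i = 2, count = 2, active = True, going_up = True
After iteration 3: i = 3, count = 3, active = False, going_up = False
After iteration 4: i = 4, count = 4, active = True, going_up = True
After iteration 5: i = 5, count = 4, active = True, going_up = True
After iteration 6: i = 6, count = 5, active = False, going_up = False
Loop ends.

Final answer: 5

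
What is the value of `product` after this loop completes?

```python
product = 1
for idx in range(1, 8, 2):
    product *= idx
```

Let's trace through this code step by step.

Initialize: product = 1
Entering loop: for idx in range(1, 8, 2):
After iteration 1: idx = 1, product = 1
After iteration 2: idx = 3, product = 3
After iteration 3: idx = 5, product = 15
After iteration 4: idx = 7, product = 105
Loop ends.

Final answer: 105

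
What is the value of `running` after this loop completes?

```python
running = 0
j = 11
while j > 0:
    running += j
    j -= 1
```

Let's trace through this code step by step.

Initialize: running = 0
Initialize: j = 11
Entering loop: while j > 0:
After iteration 1: running = 11, j = 10
After iteration 2: running = 21, j = 9
After iteration 3: running = 30, j = 8
After iteration 4: running = 38, j = 7
After iteration 5: running = 45, j = 6
After iteration 6: running = 51, j = 5
After iteration 7: running = 56, j = 4
After iteration 8: running = 60, j = 3
After iteration 9: running = 63, j = 2
After iteration 10: running = 65, j = 1
After iteration 11: running = 66, j = 0
Loop ends.

Final answer: 66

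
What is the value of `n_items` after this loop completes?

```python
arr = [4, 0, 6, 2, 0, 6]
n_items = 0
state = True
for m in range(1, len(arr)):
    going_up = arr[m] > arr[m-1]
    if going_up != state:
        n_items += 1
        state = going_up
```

Let's trace through this code step by step.

Initialize: arr = [4, 0, 6, 2, 0, 6]
Initialize: n_items = 0
Initialize: state = True
Entering loop: for m in range(1, len(arr)):
After iteration 1: m = 1, n_items = 1, state = False, going_up = False
After iteration 2: m = 2, n_items = 2, state = True, going_up = True
After iteration 3: m = 3, n_items = 3, state = False, going_up = False
After iteration 4: m = 4, n_items = 3, state = False, going_up = False
After iteration 5: m = 5, n_items = 4, state = True, going_up = True
Loop ends.

Final answer: 4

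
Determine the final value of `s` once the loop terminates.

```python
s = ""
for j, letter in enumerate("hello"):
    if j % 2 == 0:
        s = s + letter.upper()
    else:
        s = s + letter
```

Let's trace through this code step by step.

Initialize: s = ''
Entering loop: for j, letter in enumerate("hello"):
After iteration 1: j = 0, letter = 'h', s = 'H'
After iteration 2: j = 1, letter = 'e', s = 'He'
After iteration 3: j = 2, letter = 'l', s = 'HeL'
After iteration 4: j = 3, letter = 'l', s = 'HeLl'
After iteration 5: j = 4, letter = 'o', s = 'HeLlO'
Loop ends.

Final answer: 'HeLlO'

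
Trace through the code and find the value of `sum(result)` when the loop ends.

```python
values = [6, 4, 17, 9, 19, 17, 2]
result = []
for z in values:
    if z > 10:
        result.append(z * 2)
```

Let's trace through this code step by step.

Initialize: values = [6, 4, 17, 9, 19, 17, 2]
Initialize: result = []
Entering loop: for z in values:
After iteration 1: z = 6, result = []
After iteration 2: z = 4, result = []
After iteration 3: z = 17, result = [34]
After iteration 4: z = 9, result = [34]
After iteration 5: z = 19, result = [34, 38]
After iteration 6: z = 17, result = [34, 38, 34]
After iteration 7: z = 2, result = [34, 38, 34]
Loop ends.
sum(result) = 106

Final answer: 106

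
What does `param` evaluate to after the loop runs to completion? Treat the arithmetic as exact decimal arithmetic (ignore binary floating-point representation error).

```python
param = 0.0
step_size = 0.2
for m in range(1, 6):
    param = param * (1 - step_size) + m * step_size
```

Let's trace through this code step by step.

Initialize: param = 0.0
Initialize: step_size = 0.2
Entering loop: for m in range(1, 6):
After iteration 1: m = 1, param = 0.2
After iteration 2: m = 2, param = 0.56
After iteration 3: m = 3, param = 1.048
After iteration 4: m = 4, param = 1.6384
After iteration 5: m = 5, param = 2.31072
Loop ends.

Final answer: 2.31072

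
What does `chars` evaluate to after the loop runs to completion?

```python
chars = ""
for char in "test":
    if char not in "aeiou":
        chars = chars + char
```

Let's trace through this code step by step.

Initialize: chars = ''
Entering loop: for char in "test":
After iteration 1: char = 't', chars = 't'
After iteration 2: char = 'e', chars = 't'
After iteration 3: char = 's', chars = 'ts'
After iteration 4: char = 't', chars = 'tst'
Loop ends.

Final answer: 'tst'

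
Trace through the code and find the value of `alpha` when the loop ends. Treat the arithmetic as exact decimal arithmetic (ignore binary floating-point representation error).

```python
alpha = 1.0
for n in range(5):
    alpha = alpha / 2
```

Let's trace through this code step by step.

Initialize: alpha = 1.0
Entering loop: for n in range(5):
After iteration 1: n = 0, alpha = 0.5
After iteration 2: n = 1, alpha = 0.25
After iteration 3: n = 2, alpha = 0.125
After iteration 4: n = 3, alpha = 0.0625
After iteration 5: n = 4, alpha = 0.03125
Loop ends.

Final answer: 0.03125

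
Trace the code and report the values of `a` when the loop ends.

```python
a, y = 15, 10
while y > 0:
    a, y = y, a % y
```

Let's trace through this code step by step.

Initialize: a = 15
Initialize: y = 10
Entering loop: while y > 0:
After iteration 1: a = 10, y = 5
After iteration 2: a = 5, y = 0
Loop ends.

Final answer: 5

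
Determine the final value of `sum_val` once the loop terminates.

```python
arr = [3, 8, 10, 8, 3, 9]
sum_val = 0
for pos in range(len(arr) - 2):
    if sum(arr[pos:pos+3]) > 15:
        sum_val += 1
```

Let's trace through this code step by step.

Initialize: arr = [3, 8, 10, 8, 3, 9]
Initialize: sum_val = 0
Entering loop: for pos in range(len(arr) - 2):
After iteration 1: pos = 0, sum_val = 1
After iteration 2: pos = 1, sum_val = 2
After iteration 3: pos = 2, sum_val = 3
After iteration 4: pos = 3, sum_val = 4
Loop ends.

Final answer: 4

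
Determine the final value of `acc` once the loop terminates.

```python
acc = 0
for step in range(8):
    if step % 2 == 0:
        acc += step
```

Let's trace through this code step by step.

Initialize: acc = 0
Entering loop: for step in range(8):
After iteration 1: step = 0, acc = 0
After iteration 2: step = 1, acc = 0
After iteration 3: step = 2, acc = 2
After iteration 4: step = 3, acc = 2
After iteration 5: step = 4, acc = 6
After iteration 6: step = 5, acc = 6
After iteration 7: step = 6, acc = 12
After iteration 8: step = 7, acc = 12
Loop ends.

Final answer: 12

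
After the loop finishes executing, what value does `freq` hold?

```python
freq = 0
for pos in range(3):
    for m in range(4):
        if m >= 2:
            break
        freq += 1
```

Let's trace through this code step by step.

Initialize: freq = 0
Entering loop: for pos in range(3):
After iteration 1: pos = 0, freq = 2
After iteration 2: pos = 1, freq = 4
After iteration 3: pos = 2, freq = 6
Loop ends.

Final answer: 6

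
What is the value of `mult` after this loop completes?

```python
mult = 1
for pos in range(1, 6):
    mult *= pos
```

Let's trace through this code step by step.

Initialize: mult = 1
Entering loop: for pos in range(1, 6):
After iteration 1: pos = 1, mult = 1
After iteration 2: pos = 2, mult = 2
After iteration 3: pos = 3, mult = 6
After iteration 4: pos = 4, mult = 24
After iteration 5: pos = 5, mult = 120
Loop ends.

Final answer: 120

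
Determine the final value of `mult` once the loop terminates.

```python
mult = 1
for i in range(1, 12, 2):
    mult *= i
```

Let's trace through this code step by step.

Initialize: mult = 1
Entering loop: for i in range(1, 12, 2):
After iteration 1: i = 1, mult = 1
After iteration 2: i = 3, mult = 3
After iteration 3: i = 5, mult = 15
After iteration 4: i = 7, mult = 105
After iteration 5: i = 9, mult = 945
After iteration 6: i = 11, mult = 10395
Loop ends.

Final answer: 10395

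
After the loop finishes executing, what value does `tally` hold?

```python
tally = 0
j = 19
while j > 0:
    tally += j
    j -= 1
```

Let's trace through this code step by step.

Initialize: tally = 0
Initialize: j = 19
Entering loop: while j > 0:
After iteration 1: tally = 19, j = 18
After iteration 2: tally = 37, j = 17
After iteration 3: tally = 54, j = 16
After iteration 4: tally = 70, j = 15
After iteration 5: tally = 85, j = 14
After iteration 6: tally = 99, j = 13
After iteration 7: tally = 112, j = 12
After iteration 8: tally = 124, j = 11
After iteration 9: tally = 135, j = 10
After iteration 10: tally = 145, j = 9
After iteration 11: tally = 154, j = 8
After iteration 12: tally = 162, j = 7
After iteration 13: tally = 169, j = 6
After iteration 14: tally = 175, j = 5
After iteration 15: tally = 180, j = 4
After iteration 16: tally = 184, j = 3
After iteration 17: tally = 187, j = 2
After iteration 18: tally = 189, j = 1
After iteration 19: tally = 190, j = 0
Loop ends.

Final answer: 190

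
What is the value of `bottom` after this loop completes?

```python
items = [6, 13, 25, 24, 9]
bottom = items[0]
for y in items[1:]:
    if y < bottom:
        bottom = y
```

Let's trace through this code step by step.

Initialize: items = [6, 13, 25, 24, 9]
Initialize: bottom = 6
Entering loop: for y in items[1:]:
After iteration 1: y = 13, bottom = 6
After iteration 2: y = 25, bottom = 6
After iteration 3: y = 24, bottom = 6
After iteration 4: y = 9, bottom = 6
Loop ends.

Final answer: 6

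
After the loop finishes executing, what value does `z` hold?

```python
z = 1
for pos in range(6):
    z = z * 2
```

Let's trace through this code step by step.

Initialize: z = 1
Entering loop: for pos in range(6):
After iteration 1: pos = 0, z = 2
After iteration 2: pos = 1, z = 4
After iteration 3: pos = 2, z = 8
After iteration 4: pos = 3, z = 16
After iteration 5: pos = 4, z = 32
After iteration 6: pos = 5, z = 64
Loop ends.

Final answer: 64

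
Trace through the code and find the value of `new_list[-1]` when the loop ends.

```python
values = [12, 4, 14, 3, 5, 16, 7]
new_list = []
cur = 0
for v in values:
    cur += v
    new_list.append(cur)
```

Let's trace through this code step by step.

Initialize: values = [12, 4, 14, 3, 5, 16, 7]
Initialize: new_list = []
Initialize: cur = 0
Entering loop: for v in values:
After iteration 1: v = 12, new_list = [12], cur = 12
After iteration 2: v = 4, new_list = [12, 16], cur = 16
After iteration 3: v = 14, new_list = [12, 16, 30], cur = 30
After iteration 4: v = 3, new_list = [12, 16, 30, 33], cur = 33
After iteration 5: v = 5, new_list = [12, 16, 30, 33, 38], cur = 38
After iteration 6: v = 16, new_list = [12, 16, 30, 33, 38, 54], cur = 54
After iteration 7: v = 7, new_list = [12, 16, 30, 33, 38, 54, 61], cur = 61
Loop ends.
new_list[-1] = 61

Final answer: 61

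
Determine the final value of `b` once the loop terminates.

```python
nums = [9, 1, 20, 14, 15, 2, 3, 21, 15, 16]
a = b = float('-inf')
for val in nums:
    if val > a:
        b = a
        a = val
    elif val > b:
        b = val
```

Let's trace through this code step by step.

Initialize: nums = [9, 1, 20, 14, 15, 2, 3, 21, 15, 16]
Initialize: a = -inf
Initialize: b = -inf
Entering loop: for val in nums:
After iteration 1: val = 9, a = 9, b = -inf
After iteration 2: val = 1, a = 9, b = 1
After iteration 3: val = 20, a = 20, b = 9
After iteration 4: val = 14, a = 20, b = 14
After iteration 5: val = 15, a = 20, b = 15
After iteration 6: val = 2, a = 20, b = 15
After iteration 7: val = 3, a = 20, b = 15
After iteration 8: val = 21, a = 21, b = 20
After iteration 9: val = 15, a = 21, b = 20
After iteration 10: val = 16, a = 21, b = 20
Loop ends.

Final answer: 20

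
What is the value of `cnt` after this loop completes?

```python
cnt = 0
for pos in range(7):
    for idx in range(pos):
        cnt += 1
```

Let's trace through this code step by step.

Initialize: cnt = 0
Entering loop: for pos in range(7):
After iteration 1: pos = 0, cnt = 0
After iteration 2: pos = 1, cnt = 1, idx = 0
After iteration 3: pos = 2, cnt = 3, idx = 1
After iteration 4: pos = 3, cnt = 6, idx = 2
After iteration 5: pos = 4, cnt = 10, idx = 3
After iteration 6: pos = 5, cnt = 15, idx = 4
After iteration 7: pos = 6, cnt = 21, idx = 5
Loop ends.

Final answer: 21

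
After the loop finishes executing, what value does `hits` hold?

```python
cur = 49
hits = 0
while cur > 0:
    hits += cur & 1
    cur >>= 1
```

Let's trace through this code step by step.

Initialize: cur = 49
Initialize: hits = 0
Entering loop: while cur > 0:
After iteration 1: cur = 24, hits = 1
After iteration 2: cur = 12, hits = 1
After iteration 3: cur = 6, hits = 1
After iteration 4: cur = 3, hits = 1
After iteration 5: cur = 1, hits = 2
After iteration 6: cur = 0, hits = 3
Loop ends.

Final answer: 3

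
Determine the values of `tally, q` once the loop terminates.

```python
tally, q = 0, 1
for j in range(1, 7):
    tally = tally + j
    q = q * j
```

Let's trace through this code step by step.

Initialize: tally = 0
Initialize: q = 1
Entering loop: for j in range(1, 7):
After iteration 1: j = 1, tally = 1, q = 1
After iteration 2: j = 2, tally = 3, q = 2
After iteration 3: j = 3, tally = 6, q = 6
After iteration 4: j = 4, tally = 10, q = 24
After iteration 5: j = 5, tally = 15, q = 120
After iteration 6: j = 6, tally = 21, q = 720
Loop ends.

Final answer: 21, 720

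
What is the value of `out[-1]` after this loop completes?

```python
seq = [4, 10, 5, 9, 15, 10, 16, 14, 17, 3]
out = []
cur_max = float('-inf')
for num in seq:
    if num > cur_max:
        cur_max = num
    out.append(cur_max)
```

Let's trace through this code step by step.

Initialize: seq = [4, 10, 5, 9, 15, 10, 16, 14, 17, 3]
Initialize: out = []
Initialize: cur_max = -inf
Entering loop: for num in seq:
After iteration 1: num = 4, out = [4], cur_max = 4
After iteration 2: num = 10, out = [4, 10], cur_max = 10
After iteration 3: num = 5, out = [4, 10, 10], cur_max = 10
After iteration 4: num = 9, out = [4, 10, 10, 10], cur_max = 10
After iteration 5: num = 15, out = [4, 10, 10, 10, 15], cur_max = 15
After iteration 6: num = 10, out = [4, 10, 10, 10, 15, 15], cur_max = 15
After iteration 7: num = 16, out = [4, 10, 10, 10, 15, 15, 16], cur_max = 16
After iteration 8: num = 14, out = [4, 10, 10, 10, 15, 15, 16, 16], cur_max = 16
After iteration 9: num = 17, out = [4, 10, 10, 10, 15, 15, 16, 16, 17], cur_max = 17
After iteration 10: num = 3, out = [4, 10, 10, 10, 15, 15, 16, 16, 17, 17], cur_max = 17
Loop ends.
out[-1] = 17

Final answer: 17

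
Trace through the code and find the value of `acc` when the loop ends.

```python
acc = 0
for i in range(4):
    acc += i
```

Let's trace through this code step by step.

Initialize: acc = 0
Entering loop: for i in range(4):
After iteration 1: i = 0, acc = 0
After iteration 2: i = 1, acc = 1
After iteration 3: i = 2, acc = 3
After iteration 4: i = 3, acc = 6
Loop ends.

Final answer: 6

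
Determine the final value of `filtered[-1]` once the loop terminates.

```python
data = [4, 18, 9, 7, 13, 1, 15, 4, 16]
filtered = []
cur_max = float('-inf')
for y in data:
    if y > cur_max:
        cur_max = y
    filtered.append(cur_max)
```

Let's trace through this code step by step.

Initialize: data = [4, 18, 9, 7, 13, 1, 15, 4, 16]
Initialize: filtered = []
Initialize: cur_max = -inf
Entering loop: for y in data:
After iteration 1: y = 4, filtered = [4], cur_max = 4
After iteration 2: y = 18, filtered = [4, 18], cur_max = 18
After iteration 3: y = 9, filtered = [4, 18, 18], cur_max = 18
After iteration 4: y = 7, filtered = [4, 18, 18, 18], cur_max = 18
After iteration 5: y = 13, filtered = [4, 18, 18, 18, 18], cur_max = 18
After iteration 6: y = 1, filtered = [4, 18, 18, 18, 18, 18], cur_max = 18
After iteration 7: y = 15, filtered = [4, 18, 18, 18, 18, 18, 18], cur_max = 18
After iteration 8: y = 4, filtered = [4, 18, 18, 18, 18, 18, 18, 18], cur_max = 18
After iteration 9: y = 16, filtered = [4, 18, 18, 18, 18, 18, 18, 18, 18], cur_max = 18
Loop ends.
filtered[-1] = 18

Final answer: 18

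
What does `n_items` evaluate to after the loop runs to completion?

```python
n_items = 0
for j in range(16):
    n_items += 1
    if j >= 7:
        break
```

Let's trace through this code step by step.

Initialize: n_items = 0
Entering loop: for j in range(16):
After iteration 1: j = 0, n_items = 1
After iteration 2: j = 1, n_items = 2
After iteration 3: j = 2, n_items = 3
After iteration 4: j = 3, n_items = 4
After iteration 5: j = 4, n_items = 5
After iteration 6: j = 5, n_items = 6
After iteration 7: j = 6, n_items = 7
After iteration 8: j = 7, n_items = 8
Loop ends.

Final answer: 8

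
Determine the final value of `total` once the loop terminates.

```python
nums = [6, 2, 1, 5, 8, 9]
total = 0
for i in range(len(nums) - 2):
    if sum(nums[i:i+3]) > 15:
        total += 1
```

Let's trace through this code step by step.

Initialize: nums = [6, 2, 1, 5, 8, 9]
Initialize: total = 0
Entering loop: for i in range(len(nums) - 2):
After iteration 1: i = 0, total = 0
After iteration 2: i = 1, total = 0
After iteration 3: i = 2, total = 0
After iteration 4: i = 3, total = 1
Loop ends.

Final answer: 1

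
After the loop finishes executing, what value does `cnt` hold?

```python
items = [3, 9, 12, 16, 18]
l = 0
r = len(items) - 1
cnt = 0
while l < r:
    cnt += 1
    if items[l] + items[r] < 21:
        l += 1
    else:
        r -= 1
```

Let's trace through this code step by step.

Initialize: items = [3, 9, 12, 16, 18]
Initialize: l = 0
Initialize: r = 4
Initialize: cnt = 0
Entering loop: while l < r:
After iteration 1: l = 0, r = 3, cnt = 1
After iteration 2: l = 1, r = 3, cnt = 2
After iteration 3: l = 1, r = 2, cnt = 3
After iteration 4: l = 1, r = 1, cnt = 4
Loop ends.

Final answer: 4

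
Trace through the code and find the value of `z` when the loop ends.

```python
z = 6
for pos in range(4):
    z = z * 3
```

Let's trace through this code step by step.

Initialize: z = 6
Entering loop: for pos in range(4):
After iteration 1: pos = 0, z = 18
After iteration 2: pos = 1, z = 54
After iteration 3: pos = 2, z = 162
After iteration 4: pos = 3, z = 486
Loop ends.

Final answer: 486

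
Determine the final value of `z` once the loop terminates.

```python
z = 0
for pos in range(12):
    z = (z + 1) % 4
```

Let's trace through this code step by step.

Initialize: z = 0
Entering loop: for pos in range(12):
After iteration 1: pos = 0, z = 1
After iteration 2: pos = 1, z = 2
After iteration 3: pos = 2, z = 3
After iteration 4: pos = 3, z = 0
After iteration 5: pos = 4, z = 1
After iteration 6: pos = 5, z = 2
After iteration 7: pos = 6, z = 3
After iteration 8: pos = 7, z = 0
After iteration 9: pos = 8, z = 1
After iteration 10: pos = 9, z = 2
After iteration 11: pos = 10, z = 3
After iteration 12: pos = 11, z = 0
Loop ends.

Final answer: 0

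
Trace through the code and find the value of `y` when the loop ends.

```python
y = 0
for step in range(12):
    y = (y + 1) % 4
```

Let's trace through this code step by step.

Initialize: y = 0
Entering loop: for step in range(12):
After iteration 1: step = 0, y = 1
After iteration 2: step = 1, y = 2
After iteration 3: step = 2, y = 3
After iteration 4: step = 3, y = 0
After iteration 5: step = 4, y = 1
After iteration 6: step = 5, y = 2
After iteration 7: step = 6, y = 3
After iteration 8: step = 7, y = 0
After iteration 9: step = 8, y = 1
After iteration 10: step = 9, y = 2
After iteration 11: step = 10, y = 3
After iteration 12: step = 11, y = 0
Loop ends.

Final answer: 0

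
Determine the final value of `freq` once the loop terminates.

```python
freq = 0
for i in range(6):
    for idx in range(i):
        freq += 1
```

Let's trace through this code step by step.

Initialize: freq = 0
Entering loop: for i in range(6):
After iteration 1: i = 0, freq = 0
After iteration 2: i = 1, freq = 1, idx = 0
After iteration 3: i = 2, freq = 3, idx = 1
After iteration 4: i = 3, freq = 6, idx = 2
After iteration 5: i = 4, freq = 10, idx = 3
After iteration 6: i = 5, freq = 15, idx = 4
Loop ends.

Final answer: 15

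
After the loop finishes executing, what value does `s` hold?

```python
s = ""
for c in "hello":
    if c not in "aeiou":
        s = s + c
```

Let's trace through this code step by step.

Initialize: s = ''
Entering loop: for c in "hello":
After iteration 1: c = 'h', s = 'h'
After iteration 2: c = 'e', s = 'h'
After iteration 3: c = 'l', s = 'hl'
After iteration 4: c = 'l', s = 'hll'
After iteration 5: c = 'o', s = 'hll'
Loop ends.

Final answer: 'hll'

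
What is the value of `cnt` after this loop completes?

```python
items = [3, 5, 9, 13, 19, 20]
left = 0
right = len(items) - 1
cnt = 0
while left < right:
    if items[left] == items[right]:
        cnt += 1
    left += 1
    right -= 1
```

Let's trace through this code step by step.

Initialize: items = [3, 5, 9, 13, 19, 20]
Initialize: left = 0
Initialize: right = 5
Initialize: cnt = 0
Entering loop: while left < right:
After iteration 1: left = 1, right = 4, cnt = 0
After iteration 2: left = 2, right = 3, cnt = 0
After iteration 3: left = 3, right = 2, cnt = 0
Loop ends.

Final answer: 0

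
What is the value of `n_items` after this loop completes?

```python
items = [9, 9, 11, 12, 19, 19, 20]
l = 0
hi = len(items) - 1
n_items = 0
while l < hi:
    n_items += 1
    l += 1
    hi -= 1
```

Let's trace through this code step by step.

Initialize: items = [9, 9, 11, 12, 19, 19, 20]
Initialize: l = 0
Initialize: hi = 6
Initialize: n_items = 0
Entering loop: while l < hi:
After iteration 1: l = 1, hi = 5, n_items = 1
After iteration 2: l = 2, hi = 4, n_items = 2
After iteration 3: l = 3, hi = 3, n_items = 3
Loop ends.

Final answer: 3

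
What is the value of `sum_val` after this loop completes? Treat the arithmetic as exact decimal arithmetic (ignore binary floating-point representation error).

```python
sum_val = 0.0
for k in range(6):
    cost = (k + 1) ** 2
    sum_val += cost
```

Let's trace through this code step by step.

Initialize: sum_val = 0.0
Entering loop: for k in range(6):
After iteration 1: k = 0, sum_val = 1.0, cost = 1
After iteration 2: k = 1, sum_val = 5.0, cost = 4
After iteration 3: k = 2, sum_val = 14.0, cost = 9
After iteration 4: k = 3, sum_val = 30.0, cost = 16
After iteration 5: k = 4, sum_val = 55.0, cost = 25
After iteration 6: k = 5, sum_val = 91.0, cost = 36
Loop ends.

Final answer: 91.0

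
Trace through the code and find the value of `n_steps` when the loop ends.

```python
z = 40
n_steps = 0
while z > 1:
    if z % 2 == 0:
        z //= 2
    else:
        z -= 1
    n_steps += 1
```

Let's trace through this code step by step.

Initialize: z = 40
Initialize: n_steps = 0
Entering loop: while z > 1:
After iteration 1: z = 20, n_steps = 1
After iteration 2: z = 10, n_steps = 2
After iteration 3: z = 5, n_steps = 3
After iteration 4: z = 4, n_steps = 4
After iteration 5: z = 2, n_steps = 5
After iteration 6: z = 1, n_steps = 6
Loop ends.

Final answer: 6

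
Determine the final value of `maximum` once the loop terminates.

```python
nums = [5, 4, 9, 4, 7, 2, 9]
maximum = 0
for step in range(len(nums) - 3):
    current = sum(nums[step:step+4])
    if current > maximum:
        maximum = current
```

Let's trace through this code step by step.

Initialize: nums = [5, 4, 9, 4, 7, 2, 9]
Initialize: maximum = 0
Entering loop: for step in range(len(nums) - 3):
After iteration 1: step = 0, maximum = 22, current = 22
After iteration 2: step = 1, maximum = 24, current = 24
After iteration 3: step = 2, maximum = 24, current = 22
After iteration 4: step = 3, maximum = 24, current = 22
Loop ends.

Final answer: 24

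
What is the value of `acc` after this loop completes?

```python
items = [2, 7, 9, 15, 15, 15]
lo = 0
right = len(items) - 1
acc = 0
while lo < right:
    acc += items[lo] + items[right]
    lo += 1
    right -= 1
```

Let's trace through this code step by step.

Initialize: items = [2, 7, 9, 15, 15, 15]
Initialize: lo = 0
Initialize: right = 5
Initialize: acc = 0
Entering loop: while lo < right:
After iteration 1: lo = 1, right = 4, acc = 17
After iteration 2: lo = 2, right = 3, acc = 39
After iteration 3: lo = 3, right = 2, acc = 63
Loop ends.

Final answer: 63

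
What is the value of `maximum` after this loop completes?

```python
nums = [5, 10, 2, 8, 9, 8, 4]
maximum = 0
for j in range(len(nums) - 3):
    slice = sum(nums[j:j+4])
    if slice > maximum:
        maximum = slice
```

Let's trace through this code step by step.

Initialize: nums = [5, 10, 2, 8, 9, 8, 4]
Initialize: maximum = 0
Entering loop: for j in range(len(nums) - 3):
After iteration 1: j = 0, maximum = 25, slice = 25
After iteration 2: j = 1, maximum = 29, slice = 29
After iteration 3: j = 2, maximum = 29, slice = 27
After iteration 4: j = 3, maximum = 29, slice = 29
Loop ends.

Final answer: 29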